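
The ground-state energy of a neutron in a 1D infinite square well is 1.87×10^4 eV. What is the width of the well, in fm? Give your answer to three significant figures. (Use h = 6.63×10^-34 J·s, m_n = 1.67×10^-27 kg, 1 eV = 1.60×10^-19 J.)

From E_n = n²h²/(8m_nL²), L = n·h/√(8m_nE_n).
E_1 = 1.87×10^4 eV = 2.992×10^-15 J, so L = 1·6.63×10^-34/√(8·1.67×10^-27·2.992×10^-15) = 1.05×10^-13 m = 105 fm.

L = 105 fm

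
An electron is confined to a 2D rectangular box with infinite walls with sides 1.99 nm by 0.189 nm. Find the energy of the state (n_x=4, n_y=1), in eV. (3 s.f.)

E = 12.0 eV

For a 2D rectangular well E = (h²/8m_e)·Σ n_i²/L_i² = (6.626×10^-34)²/(8·9.109×10^-31) · [4²/(1.99 nm)² + 1²/(0.189 nm)²].
Evaluating gives E = 1.930×10^-18 J = 12.0 eV.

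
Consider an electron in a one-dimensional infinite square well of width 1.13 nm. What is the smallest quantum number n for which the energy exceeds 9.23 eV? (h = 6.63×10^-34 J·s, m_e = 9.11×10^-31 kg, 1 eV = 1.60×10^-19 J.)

E_1 = h²/(8m_eL²) = 4.723×10^-20 J = 0.2952 eV.
Need n² > 9.23/0.2952 = 31.27, i.e. n > 5.592.
The smallest integer satisfying this is n = 6.

n = 6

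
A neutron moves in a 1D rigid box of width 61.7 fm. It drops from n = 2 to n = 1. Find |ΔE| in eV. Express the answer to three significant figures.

|ΔE| = 1.61×10^5 eV

E_1 = h²/(8m_nL²) = 8.607×10^-15 J.
|ΔE| = |2² − 1²|·E_1 = 3·8.607×10^-15 J = 2.582×10^-14 J = 1.61×10^5 eV.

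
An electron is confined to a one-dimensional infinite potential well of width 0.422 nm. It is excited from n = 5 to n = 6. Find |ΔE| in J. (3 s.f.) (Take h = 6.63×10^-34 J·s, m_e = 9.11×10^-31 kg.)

E_1 = h²/(8m_eL²) = 3.387×10^-19 J.
|ΔE| = |5² − 6²|·E_1 = 11·3.387×10^-19 J = 3.73×10^-18 J.

|ΔE| = 3.73×10^-18 J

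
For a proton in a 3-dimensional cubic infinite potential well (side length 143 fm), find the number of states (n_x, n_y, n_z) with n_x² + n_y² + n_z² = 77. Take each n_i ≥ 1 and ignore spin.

The level has n_x² + n_y² + n_z² = 77. The ordered positive-integer solutions are (2, 3, 8), (2, 8, 3), (3, 2, 8), (3, 8, 2), (4, 5, 6), (4, 6, 5), (5, 4, 6), (5, 6, 4), (6, 4, 5), (6, 5, 4), (8, 2, 3), (8, 3, 2).
That gives 12 states.

degeneracy = 12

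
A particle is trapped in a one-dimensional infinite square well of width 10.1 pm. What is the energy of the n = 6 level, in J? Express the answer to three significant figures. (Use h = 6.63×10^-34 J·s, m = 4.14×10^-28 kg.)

For an infinite well E_n = n²h²/(8mL²), so E_1 = h²/(8mL²) = (6.63×10^-34)²/(8·4.14×10^-28·(1.01×10^-11 m)²) = 1.301×10^-18 J.
Then E_6 = 6²·E_1 = 36·1.301×10^-18 J = 4.68×10^-17 J.

E_6 = 4.68×10^-17 J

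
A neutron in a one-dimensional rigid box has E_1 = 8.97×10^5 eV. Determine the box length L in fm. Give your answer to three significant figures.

From E_n = n²h²/(8m_nL²), L = n·h/√(8m_nE_n).
E_1 = 8.97×10^5 eV = 1.437×10^-13 J, so L = 1·6.626×10^-34/√(8·1.675×10^-27·1.437×10^-13) = 1.51×10^-14 m = 15.1 fm.

L = 15.1 fm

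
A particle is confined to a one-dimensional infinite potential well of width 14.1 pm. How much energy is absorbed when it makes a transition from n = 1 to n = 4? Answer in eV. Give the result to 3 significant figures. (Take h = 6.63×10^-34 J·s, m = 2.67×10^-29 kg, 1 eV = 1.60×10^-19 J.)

E_1 = h²/(8mL²) = 1.035×10^-17 J.
|ΔE| = |1² − 4²|·E_1 = 15·1.035×10^-17 J = 1.552×10^-16 J = 970 eV.

|ΔE| = 970 eV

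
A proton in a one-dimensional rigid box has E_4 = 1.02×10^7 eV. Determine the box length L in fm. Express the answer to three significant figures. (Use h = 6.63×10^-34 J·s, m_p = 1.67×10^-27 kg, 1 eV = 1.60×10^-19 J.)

L = 18.0 fm

From E_n = n²h²/(8m_pL²), L = n·h/√(8m_pE_n).
E_4 = 1.02×10^7 eV = 1.632×10^-12 J, so L = 4·6.63×10^-34/√(8·1.67×10^-27·1.632×10^-12) = 1.80×10^-14 m = 18.0 fm.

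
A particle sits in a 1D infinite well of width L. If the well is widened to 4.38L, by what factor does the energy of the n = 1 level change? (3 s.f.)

E_n ∝ 1/L², so the energy scales by 1/4.38² = 0.0521.

0.0521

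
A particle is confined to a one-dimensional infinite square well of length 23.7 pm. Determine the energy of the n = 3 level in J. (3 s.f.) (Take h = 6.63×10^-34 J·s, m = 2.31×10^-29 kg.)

E_3 = 3.81×10^-17 J

For an infinite well E_n = n²h²/(8mL²), so E_1 = h²/(8mL²) = (6.63×10^-34)²/(8·2.31×10^-29·(2.37×10^-11 m)²) = 4.235×10^-18 J.
Then E_3 = 3²·E_1 = 9·4.235×10^-18 J = 3.81×10^-17 J.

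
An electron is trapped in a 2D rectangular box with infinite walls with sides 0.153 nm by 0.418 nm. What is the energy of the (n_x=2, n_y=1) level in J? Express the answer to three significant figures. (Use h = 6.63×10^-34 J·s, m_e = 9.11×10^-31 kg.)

For a 2D rectangular well E = (h²/8m_e)·Σ n_i²/L_i² = (6.63×10^-34)²/(8·9.11×10^-31) · [2²/(0.153 nm)² + 1²/(0.418 nm)²].
Evaluating gives E = 1.07×10^-17 J.

E = 1.07×10^-17 J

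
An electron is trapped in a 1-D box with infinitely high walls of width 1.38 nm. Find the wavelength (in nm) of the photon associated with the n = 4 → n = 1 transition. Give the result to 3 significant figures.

λ = 419 nm

E_1 = h²/(8m_eL²) = 3.164×10^-20 J, so ΔE = (4² − 1²)E_1 = 4.746×10^-19 J.
λ = hc/ΔE = (6.626×10^-34·2.998×10^8)/4.746×10^-19 = 4.19×10^-7 m = 419 nm.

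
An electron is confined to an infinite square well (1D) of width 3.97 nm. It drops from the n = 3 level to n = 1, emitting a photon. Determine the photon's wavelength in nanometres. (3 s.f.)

E_1 = h²/(8m_eL²) = 3.823×10^-21 J, so ΔE = (3² − 1²)E_1 = 3.058×10^-20 J.
λ = hc/ΔE = (6.626×10^-34·2.998×10^8)/3.058×10^-20 = 6.50×10^-6 m = 6.50×10^3 nm.

λ = 6.50×10^3 nm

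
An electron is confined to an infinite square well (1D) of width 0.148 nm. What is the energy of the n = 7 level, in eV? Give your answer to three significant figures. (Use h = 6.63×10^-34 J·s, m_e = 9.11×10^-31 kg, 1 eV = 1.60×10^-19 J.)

E_7 = 843 eV

For an infinite well E_n = n²h²/(8m_eL²), so E_1 = h²/(8m_eL²) = (6.63×10^-34)²/(8·9.11×10^-31·(1.48×10^-10 m)²) = 2.754×10^-18 J.
Then E_7 = 7²·E_1 = 49·2.754×10^-18 J = 1.349×10^-16 J.
Converting, E_7 = 1.349×10^-16 J / (1.60×10^-19 J/eV) = 843 eV.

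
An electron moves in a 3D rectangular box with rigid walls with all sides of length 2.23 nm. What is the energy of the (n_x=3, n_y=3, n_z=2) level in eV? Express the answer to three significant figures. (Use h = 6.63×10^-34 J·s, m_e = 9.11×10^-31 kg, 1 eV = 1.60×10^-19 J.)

E = 1.67 eV

For a 3D rectangular well E = (h²/8m_e)·Σ n_i²/L_i² = (6.63×10^-34)²/(8·9.11×10^-31) · [3²/(2.23 nm)² + 3²/(2.23 nm)² + 2²/(2.23 nm)²].
Evaluating gives E = 2.668×10^-19 J = 1.67 eV.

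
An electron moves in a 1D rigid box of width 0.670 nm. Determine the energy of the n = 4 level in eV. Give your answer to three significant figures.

E_4 = 13.4 eV

For an infinite well E_n = n²h²/(8m_eL²), so E_1 = h²/(8m_eL²) = (6.626×10^-34)²/(8·9.109×10^-31·(6.70×10^-10 m)²) = 1.342×10^-19 J.
Then E_4 = 4²·E_1 = 16·1.342×10^-19 J = 2.147×10^-18 J.
Converting, E_4 = 2.147×10^-18 J / (1.602×10^-19 J/eV) = 13.4 eV.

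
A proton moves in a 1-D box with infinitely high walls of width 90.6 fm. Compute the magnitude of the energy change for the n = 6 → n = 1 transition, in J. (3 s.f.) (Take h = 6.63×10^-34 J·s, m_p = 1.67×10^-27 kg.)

E_1 = h²/(8m_pL²) = 4.008×10^-15 J.
|ΔE| = |6² − 1²|·E_1 = 35·4.008×10^-15 J = 1.40×10^-13 J.

|ΔE| = 1.40×10^-13 J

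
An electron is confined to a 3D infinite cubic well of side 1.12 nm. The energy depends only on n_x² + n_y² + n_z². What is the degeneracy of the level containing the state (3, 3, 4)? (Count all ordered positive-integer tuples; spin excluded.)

degeneracy = 3

The level has n_x² + n_y² + n_z² = 34. The ordered positive-integer solutions are (3, 3, 4), (3, 4, 3), (4, 3, 3).
That gives 3 states.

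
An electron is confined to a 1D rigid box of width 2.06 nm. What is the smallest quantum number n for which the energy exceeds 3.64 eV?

n = 7

E_1 = h²/(8m_eL²) = 1.420×10^-20 J = 0.08864 eV.
Need n² > 3.64/0.08864 = 41.06, i.e. n > 6.408.
The smallest integer satisfying this is n = 7.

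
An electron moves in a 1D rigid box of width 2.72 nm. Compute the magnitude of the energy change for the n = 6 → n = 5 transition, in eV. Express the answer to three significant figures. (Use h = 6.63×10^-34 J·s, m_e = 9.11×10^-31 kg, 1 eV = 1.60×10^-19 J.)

|ΔE| = 0.560 eV

E_1 = h²/(8m_eL²) = 8.152×10^-21 J.
|ΔE| = |6² − 5²|·E_1 = 11·8.152×10^-21 J = 8.967×10^-20 J = 0.560 eV.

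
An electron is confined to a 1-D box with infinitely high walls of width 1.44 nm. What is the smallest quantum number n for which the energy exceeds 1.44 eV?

n = 3

E_1 = h²/(8m_eL²) = 2.905×10^-20 J = 0.1813 eV.
Need n² > 1.44/0.1813 = 7.943, i.e. n > 2.818.
The smallest integer satisfying this is n = 3.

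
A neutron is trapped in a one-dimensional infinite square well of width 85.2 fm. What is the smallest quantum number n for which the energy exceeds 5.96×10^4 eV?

E_1 = h²/(8m_nL²) = 4.514×10^-15 J = 2.818×10^4 eV.
Need n² > 5.96×10^4/2.818×10^4 = 2.115, i.e. n > 1.454.
The smallest integer satisfying this is n = 2.

n = 2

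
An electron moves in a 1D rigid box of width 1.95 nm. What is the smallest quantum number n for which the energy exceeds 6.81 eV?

n = 9

E_1 = h²/(8m_eL²) = 1.584×10^-20 J = 0.09888 eV.
Need n² > 6.81/0.09888 = 68.87, i.e. n > 8.299.
The smallest integer satisfying this is n = 9.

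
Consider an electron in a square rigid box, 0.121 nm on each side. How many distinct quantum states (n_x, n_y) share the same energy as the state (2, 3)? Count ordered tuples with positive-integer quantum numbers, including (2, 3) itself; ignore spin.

degeneracy = 2

The level has n_x² + n_y² = 13. The ordered positive-integer solutions are (2, 3), (3, 2).
That gives 2 states.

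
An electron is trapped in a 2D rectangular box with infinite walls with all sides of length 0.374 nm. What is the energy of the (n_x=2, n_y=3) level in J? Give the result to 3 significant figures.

For a 2D rectangular well E = (h²/8m_e)·Σ n_i²/L_i² = (6.626×10^-34)²/(8·9.109×10^-31) · [2²/(0.374 nm)² + 3²/(0.374 nm)²].
Evaluating gives E = 5.60×10^-18 J.

E = 5.60×10^-18 J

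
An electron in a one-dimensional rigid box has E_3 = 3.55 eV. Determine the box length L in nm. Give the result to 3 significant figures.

L = 0.976 nm

From E_n = n²h²/(8m_eL²), L = n·h/√(8m_eE_n).
E_3 = 3.55 eV = 5.687×10^-19 J, so L = 3·6.626×10^-34/√(8·9.109×10^-31·5.687×10^-19) = 9.76×10^-10 m = 0.976 nm.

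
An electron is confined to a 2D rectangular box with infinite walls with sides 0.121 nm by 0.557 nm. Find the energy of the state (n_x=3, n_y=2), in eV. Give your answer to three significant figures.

For a 2D rectangular well E = (h²/8m_e)·Σ n_i²/L_i² = (6.626×10^-34)²/(8·9.109×10^-31) · [3²/(0.121 nm)² + 2²/(0.557 nm)²].
Evaluating gives E = 3.781×10^-17 J = 236 eV.

E = 236 eV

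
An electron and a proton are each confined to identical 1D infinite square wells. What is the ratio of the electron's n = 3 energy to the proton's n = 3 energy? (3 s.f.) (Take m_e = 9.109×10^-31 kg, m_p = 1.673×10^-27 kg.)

1.84×10^3

E_n ∝ 1/m at fixed n and L, so the ratio is m_p/m_e = 1.673×10^-27/9.109×10^-31 = 1.84×10^3.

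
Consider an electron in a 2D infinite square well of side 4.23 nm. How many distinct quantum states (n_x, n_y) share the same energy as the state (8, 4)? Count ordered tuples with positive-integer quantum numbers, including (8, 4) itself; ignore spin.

The level has n_x² + n_y² = 80. The ordered positive-integer solutions are (4, 8), (8, 4).
That gives 2 states.

degeneracy = 2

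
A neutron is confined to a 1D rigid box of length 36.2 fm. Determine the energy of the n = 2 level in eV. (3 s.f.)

E_2 = 6.24×10^5 eV

For an infinite well E_n = n²h²/(8m_nL²), so E_1 = h²/(8m_nL²) = (6.626×10^-34)²/(8·1.675×10^-27·(3.62×10^-14 m)²) = 2.500×10^-14 J.
Then E_2 = 2²·E_1 = 4·2.500×10^-14 J = 1.000×10^-13 J.
Converting, E_2 = 1.000×10^-13 J / (1.602×10^-19 J/eV) = 6.24×10^5 eV.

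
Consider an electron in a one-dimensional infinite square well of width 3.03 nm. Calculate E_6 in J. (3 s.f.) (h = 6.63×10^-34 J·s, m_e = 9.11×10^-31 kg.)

E_6 = 2.37×10^-19 J

For an infinite well E_n = n²h²/(8m_eL²), so E_1 = h²/(8m_eL²) = (6.63×10^-34)²/(8·9.11×10^-31·(3.03×10^-9 m)²) = 6.570×10^-21 J.
Then E_6 = 6²·E_1 = 36·6.570×10^-21 J = 2.37×10^-19 J.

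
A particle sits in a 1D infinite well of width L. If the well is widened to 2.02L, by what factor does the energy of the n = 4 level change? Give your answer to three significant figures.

0.245

E_n ∝ 1/L², so the energy scales by 1/2.02² = 0.245.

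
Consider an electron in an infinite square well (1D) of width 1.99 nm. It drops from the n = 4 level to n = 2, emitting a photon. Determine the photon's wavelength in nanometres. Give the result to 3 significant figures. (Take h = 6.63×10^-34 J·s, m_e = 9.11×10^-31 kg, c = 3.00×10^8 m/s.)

E_1 = h²/(8m_eL²) = 1.523×10^-20 J, so ΔE = (4² − 2²)E_1 = 1.828×10^-19 J.
λ = hc/ΔE = (6.63×10^-34·3.00×10^8)/1.828×10^-19 = 1.09×10^-6 m = 1.09×10^3 nm.

λ = 1.09×10^3 nm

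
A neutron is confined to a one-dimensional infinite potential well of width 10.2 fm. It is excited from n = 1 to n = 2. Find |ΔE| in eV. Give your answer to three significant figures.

|ΔE| = 5.90×10^6 eV

E_1 = h²/(8m_nL²) = 3.149×10^-13 J.
|ΔE| = |1² − 2²|·E_1 = 3·3.149×10^-13 J = 9.447×10^-13 J = 5.90×10^6 eV.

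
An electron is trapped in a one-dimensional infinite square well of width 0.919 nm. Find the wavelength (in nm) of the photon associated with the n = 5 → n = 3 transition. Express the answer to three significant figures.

E_1 = h²/(8m_eL²) = 7.134×10^-20 J, so ΔE = (5² − 3²)E_1 = 1.141×10^-18 J.
λ = hc/ΔE = (6.626×10^-34·2.998×10^8)/1.141×10^-18 = 1.74×10^-7 m = 174 nm.

λ = 174 nm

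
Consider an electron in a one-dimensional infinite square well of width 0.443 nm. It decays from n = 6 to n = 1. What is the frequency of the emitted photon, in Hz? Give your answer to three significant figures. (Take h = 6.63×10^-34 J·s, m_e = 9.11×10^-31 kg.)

E_1 = h²/(8m_eL²) = 3.073×10^-19 J and ΔE = (6² − 1²)E_1 = 1.076×10^-17 J.
f = ΔE/h = 1.076×10^-17/6.63×10^-34 = 1.62×10^16 Hz.

f = 1.62×10^16 Hz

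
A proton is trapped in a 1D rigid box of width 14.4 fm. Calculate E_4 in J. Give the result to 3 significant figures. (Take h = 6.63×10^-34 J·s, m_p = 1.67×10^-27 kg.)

E_4 = 2.54×10^-12 J

For an infinite well E_n = n²h²/(8m_pL²), so E_1 = h²/(8m_pL²) = (6.63×10^-34)²/(8·1.67×10^-27·(1.44×10^-14 m)²) = 1.587×10^-13 J.
Then E_4 = 4²·E_1 = 16·1.587×10^-13 J = 2.54×10^-12 J.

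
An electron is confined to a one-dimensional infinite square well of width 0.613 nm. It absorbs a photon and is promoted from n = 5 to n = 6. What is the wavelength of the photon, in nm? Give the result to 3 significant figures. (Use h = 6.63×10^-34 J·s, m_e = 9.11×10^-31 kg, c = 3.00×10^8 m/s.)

λ = 113 nm

E_1 = h²/(8m_eL²) = 1.605×10^-19 J, so ΔE = (6² − 5²)E_1 = 1.765×10^-18 J.
λ = hc/ΔE = (6.63×10^-34·3.00×10^8)/1.765×10^-18 = 1.13×10^-7 m = 113 nm.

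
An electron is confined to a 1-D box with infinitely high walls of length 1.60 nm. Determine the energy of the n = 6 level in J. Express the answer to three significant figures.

E_6 = 8.47×10^-19 J

For an infinite well E_n = n²h²/(8m_eL²), so E_1 = h²/(8m_eL²) = (6.626×10^-34)²/(8·9.109×10^-31·(1.60×10^-9 m)²) = 2.353×10^-20 J.
Then E_6 = 6²·E_1 = 36·2.353×10^-20 J = 8.47×10^-19 J.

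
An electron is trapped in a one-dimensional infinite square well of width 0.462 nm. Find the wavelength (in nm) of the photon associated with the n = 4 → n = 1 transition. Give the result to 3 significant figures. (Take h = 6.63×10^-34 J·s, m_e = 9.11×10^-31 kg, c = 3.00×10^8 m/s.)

E_1 = h²/(8m_eL²) = 2.826×10^-19 J, so ΔE = (4² − 1²)E_1 = 4.239×10^-18 J.
λ = hc/ΔE = (6.63×10^-34·3.00×10^8)/4.239×10^-18 = 4.69×10^-8 m = 46.9 nm.

λ = 46.9 nm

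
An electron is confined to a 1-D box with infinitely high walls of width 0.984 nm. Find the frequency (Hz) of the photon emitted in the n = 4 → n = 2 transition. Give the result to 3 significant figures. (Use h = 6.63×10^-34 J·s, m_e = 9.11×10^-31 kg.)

f = 1.13×10^15 Hz

E_1 = h²/(8m_eL²) = 6.229×10^-20 J and ΔE = (4² − 2²)E_1 = 7.475×10^-19 J.
f = ΔE/h = 7.475×10^-19/6.63×10^-34 = 1.13×10^15 Hz.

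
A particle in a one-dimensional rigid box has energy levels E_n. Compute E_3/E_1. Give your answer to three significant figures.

E_n ∝ n², so E_3/E_1 = 3²/1² = 9/1 = 9.00.

9.00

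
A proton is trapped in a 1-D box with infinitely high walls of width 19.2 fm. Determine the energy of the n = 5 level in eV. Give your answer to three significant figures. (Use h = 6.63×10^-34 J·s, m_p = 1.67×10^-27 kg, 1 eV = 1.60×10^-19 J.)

E_5 = 1.39×10^7 eV

For an infinite well E_n = n²h²/(8m_pL²), so E_1 = h²/(8m_pL²) = (6.63×10^-34)²/(8·1.67×10^-27·(1.92×10^-14 m)²) = 8.925×10^-14 J.
Then E_5 = 5²·E_1 = 25·8.925×10^-14 J = 2.231×10^-12 J.
Converting, E_5 = 2.231×10^-12 J / (1.60×10^-19 J/eV) = 1.39×10^7 eV.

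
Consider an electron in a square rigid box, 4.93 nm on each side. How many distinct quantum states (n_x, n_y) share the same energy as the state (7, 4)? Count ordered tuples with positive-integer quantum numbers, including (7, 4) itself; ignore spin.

The level has n_x² + n_y² = 65. The ordered positive-integer solutions are (1, 8), (4, 7), (7, 4), (8, 1).
That gives 4 states.

degeneracy = 4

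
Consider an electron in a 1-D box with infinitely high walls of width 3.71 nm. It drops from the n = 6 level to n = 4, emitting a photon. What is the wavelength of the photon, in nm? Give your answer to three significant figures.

λ = 2.27×10^3 nm

E_1 = h²/(8m_eL²) = 4.377×10^-21 J, so ΔE = (6² − 4²)E_1 = 8.754×10^-20 J.
λ = hc/ΔE = (6.626×10^-34·2.998×10^8)/8.754×10^-20 = 2.27×10^-6 m = 2.27×10^3 nm.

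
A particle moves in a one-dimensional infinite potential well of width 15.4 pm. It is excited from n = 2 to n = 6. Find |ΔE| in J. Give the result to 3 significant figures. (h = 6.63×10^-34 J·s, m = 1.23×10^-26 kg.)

|ΔE| = 6.03×10^-19 J

E_1 = h²/(8mL²) = 1.884×10^-20 J.
|ΔE| = |2² − 6²|·E_1 = 32·1.884×10^-20 J = 6.03×10^-19 J.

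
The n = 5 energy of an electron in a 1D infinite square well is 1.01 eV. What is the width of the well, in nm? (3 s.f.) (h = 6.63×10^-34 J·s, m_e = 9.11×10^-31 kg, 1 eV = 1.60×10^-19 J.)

L = 3.05 nm

From E_n = n²h²/(8m_eL²), L = n·h/√(8m_eE_n).
E_5 = 1.01 eV = 1.616×10^-19 J, so L = 5·6.63×10^-34/√(8·9.11×10^-31·1.616×10^-19) = 3.05×10^-9 m = 3.05 nm.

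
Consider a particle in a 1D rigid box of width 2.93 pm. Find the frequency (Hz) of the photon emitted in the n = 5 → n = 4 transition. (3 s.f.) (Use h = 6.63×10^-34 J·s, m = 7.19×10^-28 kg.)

E_1 = h²/(8mL²) = 8.902×10^-18 J and ΔE = (5² − 4²)E_1 = 8.012×10^-17 J.
f = ΔE/h = 8.012×10^-17/6.63×10^-34 = 1.21×10^17 Hz.

f = 1.21×10^17 Hz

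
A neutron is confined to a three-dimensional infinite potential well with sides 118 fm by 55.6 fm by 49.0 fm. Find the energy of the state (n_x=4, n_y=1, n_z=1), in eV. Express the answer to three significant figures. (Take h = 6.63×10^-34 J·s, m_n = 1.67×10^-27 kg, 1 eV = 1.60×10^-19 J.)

E = 3.88×10^5 eV

For a 3D rectangular well E = (h²/8m_n)·Σ n_i²/L_i² = (6.63×10^-34)²/(8·1.67×10^-27) · [4²/(118 fm)² + 1²/(55.6 fm)² + 1²/(49.0 fm)²].
Evaluating gives E = 6.215×10^-14 J = 3.88×10^5 eV.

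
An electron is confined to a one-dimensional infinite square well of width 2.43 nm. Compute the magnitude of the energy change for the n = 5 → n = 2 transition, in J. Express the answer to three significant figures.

|ΔE| = 2.14×10^-19 J

E_1 = h²/(8m_eL²) = 1.020×10^-20 J.
|ΔE| = |5² − 2²|·E_1 = 21·1.020×10^-20 J = 2.14×10^-19 J.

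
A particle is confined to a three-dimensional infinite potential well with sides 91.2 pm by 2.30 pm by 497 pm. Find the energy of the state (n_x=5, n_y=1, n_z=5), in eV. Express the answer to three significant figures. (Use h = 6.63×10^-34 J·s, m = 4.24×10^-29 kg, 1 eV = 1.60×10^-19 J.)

E = 1.56×10^3 eV

For a 3D rectangular well E = (h²/8m)·Σ n_i²/L_i² = (6.63×10^-34)²/(8·4.24×10^-29) · [5²/(91.2 pm)² + 1²/(2.30 pm)² + 5²/(497 pm)²].
Evaluating gives E = 2.490×10^-16 J = 1.56×10^3 eV.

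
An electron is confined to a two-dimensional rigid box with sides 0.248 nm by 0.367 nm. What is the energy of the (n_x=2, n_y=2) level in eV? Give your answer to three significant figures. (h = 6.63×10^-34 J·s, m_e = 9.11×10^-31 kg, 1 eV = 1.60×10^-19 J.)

E = 35.7 eV

For a 2D rectangular well E = (h²/8m_e)·Σ n_i²/L_i² = (6.63×10^-34)²/(8·9.11×10^-31) · [2²/(0.248 nm)² + 2²/(0.367 nm)²].
Evaluating gives E = 5.714×10^-18 J = 35.7 eV.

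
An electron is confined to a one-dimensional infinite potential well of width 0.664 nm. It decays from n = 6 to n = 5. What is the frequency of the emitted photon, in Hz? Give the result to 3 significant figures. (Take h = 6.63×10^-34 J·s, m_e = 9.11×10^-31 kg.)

f = 2.27×10^15 Hz

E_1 = h²/(8m_eL²) = 1.368×10^-19 J and ΔE = (6² − 5²)E_1 = 1.505×10^-18 J.
f = ΔE/h = 1.505×10^-18/6.63×10^-34 = 2.27×10^15 Hz.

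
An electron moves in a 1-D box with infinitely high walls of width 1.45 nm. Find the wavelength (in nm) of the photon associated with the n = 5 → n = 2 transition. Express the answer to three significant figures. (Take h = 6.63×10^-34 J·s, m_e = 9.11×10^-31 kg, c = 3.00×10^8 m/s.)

E_1 = h²/(8m_eL²) = 2.869×10^-20 J, so ΔE = (5² − 2²)E_1 = 6.025×10^-19 J.
λ = hc/ΔE = (6.63×10^-34·3.00×10^8)/6.025×10^-19 = 3.30×10^-7 m = 330 nm.

λ = 330 nm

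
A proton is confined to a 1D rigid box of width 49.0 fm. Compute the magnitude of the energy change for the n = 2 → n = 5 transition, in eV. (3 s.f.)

E_1 = h²/(8m_pL²) = 1.366×10^-14 J.
|ΔE| = |2² − 5²|·E_1 = 21·1.366×10^-14 J = 2.869×10^-13 J = 1.79×10^6 eV.

|ΔE| = 1.79×10^6 eV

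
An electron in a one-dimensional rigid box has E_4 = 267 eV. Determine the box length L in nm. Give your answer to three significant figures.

From E_n = n²h²/(8m_eL²), L = n·h/√(8m_eE_n).
E_4 = 267 eV = 4.277×10^-17 J, so L = 4·6.626×10^-34/√(8·9.109×10^-31·4.277×10^-17) = 1.50×10^-10 m = 0.150 nm.

L = 0.150 nm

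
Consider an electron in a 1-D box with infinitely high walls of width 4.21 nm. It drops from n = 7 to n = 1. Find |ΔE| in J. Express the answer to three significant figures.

E_1 = h²/(8m_eL²) = 3.399×10^-21 J.
|ΔE| = |7² − 1²|·E_1 = 48·3.399×10^-21 J = 1.63×10^-19 J.

|ΔE| = 1.63×10^-19 J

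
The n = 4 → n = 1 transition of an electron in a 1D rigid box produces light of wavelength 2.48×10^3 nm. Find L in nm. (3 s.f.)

The photon carries ΔE = hc/λ = 6.626×10^-34·2.998×10^8/2.48×10^-6 m = 8.010×10^-20 J.
Since ΔE = (4² − 1²)E_1, E_1 = 5.340×10^-21 J, and L = h/√(8m_eE_1) = 3.36×10^-9 m = 3.36 nm.

L = 3.36 nm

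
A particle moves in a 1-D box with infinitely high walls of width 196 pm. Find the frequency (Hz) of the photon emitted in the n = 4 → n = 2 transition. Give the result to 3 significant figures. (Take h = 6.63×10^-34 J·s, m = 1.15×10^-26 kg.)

f = 2.25×10^12 Hz

E_1 = h²/(8mL²) = 1.244×10^-22 J and ΔE = (4² − 2²)E_1 = 1.493×10^-21 J.
f = ΔE/h = 1.493×10^-21/6.63×10^-34 = 2.25×10^12 Hz.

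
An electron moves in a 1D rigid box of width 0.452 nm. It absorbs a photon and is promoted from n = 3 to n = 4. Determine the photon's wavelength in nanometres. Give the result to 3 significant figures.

E_1 = h²/(8m_eL²) = 2.949×10^-19 J, so ΔE = (4² − 3²)E_1 = 2.064×10^-18 J.
λ = hc/ΔE = (6.626×10^-34·2.998×10^8)/2.064×10^-18 = 9.62×10^-8 m = 96.2 nm.

λ = 96.2 nm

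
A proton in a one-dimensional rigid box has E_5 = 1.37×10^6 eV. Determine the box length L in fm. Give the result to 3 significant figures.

L = 61.1 fm

From E_n = n²h²/(8m_pL²), L = n·h/√(8m_pE_n).
E_5 = 1.37×10^6 eV = 2.195×10^-13 J, so L = 5·6.626×10^-34/√(8·1.673×10^-27·2.195×10^-13) = 6.11×10^-14 m = 61.1 fm.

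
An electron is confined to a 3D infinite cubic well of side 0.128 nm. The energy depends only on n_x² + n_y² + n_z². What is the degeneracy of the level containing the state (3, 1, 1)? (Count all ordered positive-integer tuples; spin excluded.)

degeneracy = 3

The level has n_x² + n_y² + n_z² = 11. The ordered positive-integer solutions are (1, 1, 3), (1, 3, 1), (3, 1, 1).
That gives 3 states.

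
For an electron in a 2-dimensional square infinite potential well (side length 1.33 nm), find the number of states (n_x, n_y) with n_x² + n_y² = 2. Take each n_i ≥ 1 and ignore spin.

The level has n_x² + n_y² = 2. The ordered positive-integer solutions are (1, 1).
That gives 1 state.

degeneracy = 1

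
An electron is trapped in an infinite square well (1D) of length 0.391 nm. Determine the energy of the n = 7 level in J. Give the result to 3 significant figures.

For an infinite well E_n = n²h²/(8m_eL²), so E_1 = h²/(8m_eL²) = (6.626×10^-34)²/(8·9.109×10^-31·(3.91×10^-10 m)²) = 3.941×10^-19 J.
Then E_7 = 7²·E_1 = 49·3.941×10^-19 J = 1.93×10^-17 J.

E_7 = 1.93×10^-17 J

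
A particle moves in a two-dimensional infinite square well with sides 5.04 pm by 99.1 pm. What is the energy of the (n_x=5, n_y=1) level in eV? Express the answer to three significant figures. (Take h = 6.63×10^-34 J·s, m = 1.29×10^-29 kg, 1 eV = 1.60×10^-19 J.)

For a 2D rectangular well E = (h²/8m)·Σ n_i²/L_i² = (6.63×10^-34)²/(8·1.29×10^-29) · [5²/(5.04 pm)² + 1²/(99.1 pm)²].
Evaluating gives E = 4.192×10^-15 J = 2.62×10^4 eV.

E = 2.62×10^4 eV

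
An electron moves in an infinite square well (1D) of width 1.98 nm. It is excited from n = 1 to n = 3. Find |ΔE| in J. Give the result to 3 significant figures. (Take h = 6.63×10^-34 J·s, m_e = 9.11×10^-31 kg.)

E_1 = h²/(8m_eL²) = 1.538×10^-20 J.
|ΔE| = |1² − 3²|·E_1 = 8·1.538×10^-20 J = 1.23×10^-19 J.

|ΔE| = 1.23×10^-19 J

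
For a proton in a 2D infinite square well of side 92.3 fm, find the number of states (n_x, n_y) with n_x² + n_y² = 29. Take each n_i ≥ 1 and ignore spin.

The level has n_x² + n_y² = 29. The ordered positive-integer solutions are (2, 5), (5, 2).
That gives 2 states.

degeneracy = 2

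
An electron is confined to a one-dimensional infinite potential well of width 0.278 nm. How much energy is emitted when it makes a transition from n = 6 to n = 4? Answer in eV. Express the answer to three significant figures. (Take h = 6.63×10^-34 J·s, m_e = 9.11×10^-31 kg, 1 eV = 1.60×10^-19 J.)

|ΔE| = 97.6 eV

E_1 = h²/(8m_eL²) = 7.804×10^-19 J.
|ΔE| = |6² − 4²|·E_1 = 20·7.804×10^-19 J = 1.561×10^-17 J = 97.6 eV.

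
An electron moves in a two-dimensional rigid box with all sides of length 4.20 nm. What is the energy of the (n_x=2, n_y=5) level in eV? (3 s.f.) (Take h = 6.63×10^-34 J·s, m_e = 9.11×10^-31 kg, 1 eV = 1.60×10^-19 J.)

For a 2D rectangular well E = (h²/8m_e)·Σ n_i²/L_i² = (6.63×10^-34)²/(8·9.11×10^-31) · [2²/(4.20 nm)² + 5²/(4.20 nm)²].
Evaluating gives E = 9.916×10^-20 J = 0.620 eV.

E = 0.620 eV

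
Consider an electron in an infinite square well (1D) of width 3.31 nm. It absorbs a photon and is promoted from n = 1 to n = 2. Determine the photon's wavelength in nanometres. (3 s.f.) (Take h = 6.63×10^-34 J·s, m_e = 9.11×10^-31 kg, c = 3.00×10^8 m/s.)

E_1 = h²/(8m_eL²) = 5.505×10^-21 J, so ΔE = (2² − 1²)E_1 = 1.652×10^-20 J.
λ = hc/ΔE = (6.63×10^-34·3.00×10^8)/1.652×10^-20 = 1.20×10^-5 m = 1.20×10^4 nm.

λ = 1.20×10^4 nm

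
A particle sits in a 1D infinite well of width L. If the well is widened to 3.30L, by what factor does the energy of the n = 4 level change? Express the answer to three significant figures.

0.0918

E_n ∝ 1/L², so the energy scales by 1/3.30² = 0.0918.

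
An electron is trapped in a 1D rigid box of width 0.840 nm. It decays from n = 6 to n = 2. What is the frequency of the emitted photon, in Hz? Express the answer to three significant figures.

f = 4.12×10^15 Hz

E_1 = h²/(8m_eL²) = 8.539×10^-20 J and ΔE = (6² − 2²)E_1 = 2.732×10^-18 J.
f = ΔE/h = 2.732×10^-18/6.626×10^-34 = 4.12×10^15 Hz.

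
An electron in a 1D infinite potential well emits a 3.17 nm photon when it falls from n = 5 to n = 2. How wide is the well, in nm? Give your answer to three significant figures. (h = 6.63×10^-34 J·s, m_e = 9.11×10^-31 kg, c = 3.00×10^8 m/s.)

L = 0.142 nm

The photon carries ΔE = hc/λ = 6.63×10^-34·3.00×10^8/3.17×10^-9 m = 6.274×10^-17 J.
Since ΔE = (5² − 2²)E_1, E_1 = 2.988×10^-18 J, and L = h/√(8m_eE_1) = 1.42×10^-10 m = 0.142 nm.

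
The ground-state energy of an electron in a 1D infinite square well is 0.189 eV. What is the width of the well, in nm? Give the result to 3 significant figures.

From E_n = n²h²/(8m_eL²), L = n·h/√(8m_eE_n).
E_1 = 0.189 eV = 3.028×10^-20 J, so L = 1·6.626×10^-34/√(8·9.109×10^-31·3.028×10^-20) = 1.41×10^-9 m = 1.41 nm.

L = 1.41 nm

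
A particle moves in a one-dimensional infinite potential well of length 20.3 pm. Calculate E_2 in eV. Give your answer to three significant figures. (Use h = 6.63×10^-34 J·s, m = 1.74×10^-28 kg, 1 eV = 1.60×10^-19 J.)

For an infinite well E_n = n²h²/(8mL²), so E_1 = h²/(8mL²) = (6.63×10^-34)²/(8·1.74×10^-28·(2.03×10^-11 m)²) = 7.663×10^-19 J.
Then E_2 = 2²·E_1 = 4·7.663×10^-19 J = 3.065×10^-18 J.
Converting, E_2 = 3.065×10^-18 J / (1.60×10^-19 J/eV) = 19.2 eV.

E_2 = 19.2 eV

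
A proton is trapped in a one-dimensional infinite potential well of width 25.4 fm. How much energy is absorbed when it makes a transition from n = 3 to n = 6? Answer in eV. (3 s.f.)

E_1 = h²/(8m_pL²) = 5.085×10^-14 J.
|ΔE| = |3² − 6²|·E_1 = 27·5.085×10^-14 J = 1.373×10^-12 J = 8.57×10^6 eV.

|ΔE| = 8.57×10^6 eV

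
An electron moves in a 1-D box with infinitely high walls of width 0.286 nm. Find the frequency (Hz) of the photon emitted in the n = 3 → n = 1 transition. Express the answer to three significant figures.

E_1 = h²/(8m_eL²) = 7.366×10^-19 J and ΔE = (3² − 1²)E_1 = 5.893×10^-18 J.
f = ΔE/h = 5.893×10^-18/6.626×10^-34 = 8.89×10^15 Hz.

f = 8.89×10^15 Hz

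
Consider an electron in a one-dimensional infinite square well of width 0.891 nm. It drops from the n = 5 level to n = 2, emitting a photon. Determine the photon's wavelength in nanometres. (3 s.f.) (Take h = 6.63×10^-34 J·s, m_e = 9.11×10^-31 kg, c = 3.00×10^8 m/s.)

E_1 = h²/(8m_eL²) = 7.597×10^-20 J, so ΔE = (5² − 2²)E_1 = 1.595×10^-18 J.
λ = hc/ΔE = (6.63×10^-34·3.00×10^8)/1.595×10^-18 = 1.25×10^-7 m = 125 nm.

λ = 125 nm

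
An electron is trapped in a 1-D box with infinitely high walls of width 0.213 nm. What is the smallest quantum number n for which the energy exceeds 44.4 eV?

n = 3

E_1 = h²/(8m_eL²) = 1.328×10^-18 J = 8.290 eV.
Need n² > 44.4/8.290 = 5.356, i.e. n > 2.314.
The smallest integer satisfying this is n = 3.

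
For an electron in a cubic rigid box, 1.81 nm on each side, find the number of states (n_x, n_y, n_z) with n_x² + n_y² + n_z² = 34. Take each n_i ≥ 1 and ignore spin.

degeneracy = 3

The level has n_x² + n_y² + n_z² = 34. The ordered positive-integer solutions are (3, 3, 4), (3, 4, 3), (4, 3, 3).
That gives 3 states.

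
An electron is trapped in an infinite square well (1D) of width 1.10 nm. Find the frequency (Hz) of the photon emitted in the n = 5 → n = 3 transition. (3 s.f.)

E_1 = h²/(8m_eL²) = 4.979×10^-20 J and ΔE = (5² − 3²)E_1 = 7.966×10^-19 J.
f = ΔE/h = 7.966×10^-19/6.626×10^-34 = 1.20×10^15 Hz.

f = 1.20×10^15 Hz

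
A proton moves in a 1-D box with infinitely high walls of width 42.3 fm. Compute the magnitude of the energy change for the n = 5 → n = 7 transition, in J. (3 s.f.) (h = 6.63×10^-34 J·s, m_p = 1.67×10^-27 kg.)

|ΔE| = 4.41×10^-13 J

E_1 = h²/(8m_pL²) = 1.839×10^-14 J.
|ΔE| = |5² − 7²|·E_1 = 24·1.839×10^-14 J = 4.41×10^-13 J.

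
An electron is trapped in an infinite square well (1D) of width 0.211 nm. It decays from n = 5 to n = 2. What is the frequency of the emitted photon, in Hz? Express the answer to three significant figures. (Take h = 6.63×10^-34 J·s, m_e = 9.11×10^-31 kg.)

E_1 = h²/(8m_eL²) = 1.355×10^-18 J and ΔE = (5² − 2²)E_1 = 2.845×10^-17 J.
f = ΔE/h = 2.845×10^-17/6.63×10^-34 = 4.29×10^16 Hz.

f = 4.29×10^16 Hz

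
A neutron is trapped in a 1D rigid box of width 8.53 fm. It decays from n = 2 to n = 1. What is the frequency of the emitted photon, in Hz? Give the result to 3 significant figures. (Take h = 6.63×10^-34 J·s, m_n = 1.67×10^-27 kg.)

E_1 = h²/(8m_nL²) = 4.522×10^-13 J and ΔE = (2² − 1²)E_1 = 1.357×10^-12 J.
f = ΔE/h = 1.357×10^-12/6.63×10^-34 = 2.05×10^21 Hz.

f = 2.05×10^21 Hz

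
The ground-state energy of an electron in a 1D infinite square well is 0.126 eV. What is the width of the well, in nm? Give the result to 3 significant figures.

From E_n = n²h²/(8m_eL²), L = n·h/√(8m_eE_n).
E_1 = 0.126 eV = 2.019×10^-20 J, so L = 1·6.626×10^-34/√(8·9.109×10^-31·2.019×10^-20) = 1.73×10^-9 m = 1.73 nm.

L = 1.73 nm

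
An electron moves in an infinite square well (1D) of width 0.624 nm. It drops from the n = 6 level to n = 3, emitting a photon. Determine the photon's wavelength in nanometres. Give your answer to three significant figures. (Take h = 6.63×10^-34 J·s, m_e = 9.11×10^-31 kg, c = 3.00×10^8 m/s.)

λ = 47.6 nm

E_1 = h²/(8m_eL²) = 1.549×10^-19 J, so ΔE = (6² − 3²)E_1 = 4.182×10^-18 J.
λ = hc/ΔE = (6.63×10^-34·3.00×10^8)/4.182×10^-18 = 4.76×10^-8 m = 47.6 nm.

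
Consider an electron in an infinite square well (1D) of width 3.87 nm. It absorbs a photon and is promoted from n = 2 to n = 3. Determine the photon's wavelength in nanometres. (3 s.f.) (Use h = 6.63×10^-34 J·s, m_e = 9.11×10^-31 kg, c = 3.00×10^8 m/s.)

λ = 9.88×10^3 nm

E_1 = h²/(8m_eL²) = 4.027×10^-21 J, so ΔE = (3² − 2²)E_1 = 2.013×10^-20 J.
λ = hc/ΔE = (6.63×10^-34·3.00×10^8)/2.013×10^-20 = 9.88×10^-6 m = 9.88×10^3 nm.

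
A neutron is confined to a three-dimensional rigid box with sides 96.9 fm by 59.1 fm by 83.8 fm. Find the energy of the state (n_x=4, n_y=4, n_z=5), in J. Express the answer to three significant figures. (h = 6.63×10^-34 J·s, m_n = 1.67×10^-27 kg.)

E = 3.24×10^-13 J

For a 3D rectangular well E = (h²/8m_n)·Σ n_i²/L_i² = (6.63×10^-34)²/(8·1.67×10^-27) · [4²/(96.9 fm)² + 4²/(59.1 fm)² + 5²/(83.8 fm)²].
Evaluating gives E = 3.24×10^-13 J.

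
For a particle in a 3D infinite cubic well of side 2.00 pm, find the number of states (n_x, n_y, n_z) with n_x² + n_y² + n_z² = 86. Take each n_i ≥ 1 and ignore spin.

degeneracy = 15

The level has n_x² + n_y² + n_z² = 86. The ordered positive-integer solutions are (1, 2, 9), (1, 6, 7), (1, 7, 6), (1, 9, 2), (2, 1, 9), (2, 9, 1), (5, 5, 6), (5, 6, 5), (6, 1, 7), (6, 5, 5), (6, 7, 1), (7, 1, 6), (7, 6, 1), (9, 1, 2), (9, 2, 1).
That gives 15 states.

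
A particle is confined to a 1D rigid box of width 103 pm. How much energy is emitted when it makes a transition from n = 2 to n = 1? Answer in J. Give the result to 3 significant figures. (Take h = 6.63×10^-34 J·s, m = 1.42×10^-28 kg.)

|ΔE| = 1.09×10^-19 J

E_1 = h²/(8mL²) = 3.647×10^-20 J.
|ΔE| = |2² − 1²|·E_1 = 3·3.647×10^-20 J = 1.09×10^-19 J.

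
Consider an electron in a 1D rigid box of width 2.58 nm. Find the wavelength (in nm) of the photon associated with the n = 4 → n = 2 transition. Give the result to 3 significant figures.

λ = 1.83×10^3 nm

E_1 = h²/(8m_eL²) = 9.051×10^-21 J, so ΔE = (4² − 2²)E_1 = 1.086×10^-19 J.
λ = hc/ΔE = (6.626×10^-34·2.998×10^8)/1.086×10^-19 = 1.83×10^-6 m = 1.83×10^3 nm.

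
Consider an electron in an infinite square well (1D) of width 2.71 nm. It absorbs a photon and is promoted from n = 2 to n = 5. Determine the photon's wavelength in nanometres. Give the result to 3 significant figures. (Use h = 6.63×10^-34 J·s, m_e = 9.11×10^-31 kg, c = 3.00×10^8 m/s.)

E_1 = h²/(8m_eL²) = 8.213×10^-21 J, so ΔE = (5² − 2²)E_1 = 1.725×10^-19 J.
λ = hc/ΔE = (6.63×10^-34·3.00×10^8)/1.725×10^-19 = 1.15×10^-6 m = 1.15×10^3 nm.

λ = 1.15×10^3 nm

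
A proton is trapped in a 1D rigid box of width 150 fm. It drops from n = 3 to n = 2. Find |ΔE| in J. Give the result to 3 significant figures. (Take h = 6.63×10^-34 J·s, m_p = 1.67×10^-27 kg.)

E_1 = h²/(8m_pL²) = 1.462×10^-15 J.
|ΔE| = |3² − 2²|·E_1 = 5·1.462×10^-15 J = 7.31×10^-15 J.

|ΔE| = 7.31×10^-15 J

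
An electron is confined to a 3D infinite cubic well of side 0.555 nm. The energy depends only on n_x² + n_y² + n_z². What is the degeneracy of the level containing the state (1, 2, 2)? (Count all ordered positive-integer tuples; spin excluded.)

degeneracy = 3

The level has n_x² + n_y² + n_z² = 9. The ordered positive-integer solutions are (1, 2, 2), (2, 1, 2), (2, 2, 1).
That gives 3 states.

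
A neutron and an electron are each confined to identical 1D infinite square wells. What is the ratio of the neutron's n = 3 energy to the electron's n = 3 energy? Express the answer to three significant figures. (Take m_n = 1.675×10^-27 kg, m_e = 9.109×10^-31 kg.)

E_n ∝ 1/m at fixed n and L, so the ratio is m_e/m_n = 9.109×10^-31/1.675×10^-27 = 5.44×10^-4.

5.44×10^-4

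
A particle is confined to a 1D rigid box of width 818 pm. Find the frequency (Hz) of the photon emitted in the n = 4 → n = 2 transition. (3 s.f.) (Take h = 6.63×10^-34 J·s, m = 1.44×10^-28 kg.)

E_1 = h²/(8mL²) = 5.703×10^-22 J and ΔE = (4² − 2²)E_1 = 6.844×10^-21 J.
f = ΔE/h = 6.844×10^-21/6.63×10^-34 = 1.03×10^13 Hz.

f = 1.03×10^13 Hz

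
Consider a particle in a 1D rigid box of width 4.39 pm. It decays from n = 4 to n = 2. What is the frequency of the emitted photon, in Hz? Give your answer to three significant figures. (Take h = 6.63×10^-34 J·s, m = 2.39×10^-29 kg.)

E_1 = h²/(8mL²) = 1.193×10^-16 J and ΔE = (4² − 2²)E_1 = 1.432×10^-15 J.
f = ΔE/h = 1.432×10^-15/6.63×10^-34 = 2.16×10^18 Hz.

f = 2.16×10^18 Hz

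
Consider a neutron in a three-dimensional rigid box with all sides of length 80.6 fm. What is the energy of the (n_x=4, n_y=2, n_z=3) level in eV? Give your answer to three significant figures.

E = 9.13×10^5 eV

For a 3D rectangular well E = (h²/8m_n)·Σ n_i²/L_i² = (6.626×10^-34)²/(8·1.675×10^-27) · [4²/(80.6 fm)² + 2²/(80.6 fm)² + 3²/(80.6 fm)²].
Evaluating gives E = 1.463×10^-13 J = 9.13×10^5 eV.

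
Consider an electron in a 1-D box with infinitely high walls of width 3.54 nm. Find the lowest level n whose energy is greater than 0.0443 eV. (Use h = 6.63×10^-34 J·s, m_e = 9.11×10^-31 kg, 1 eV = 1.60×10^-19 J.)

n = 2

E_1 = h²/(8m_eL²) = 4.813×10^-21 J = 0.03008 eV.
Need n² > 0.0443/0.03008 = 1.473, i.e. n > 1.214.
The smallest integer satisfying this is n = 2.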